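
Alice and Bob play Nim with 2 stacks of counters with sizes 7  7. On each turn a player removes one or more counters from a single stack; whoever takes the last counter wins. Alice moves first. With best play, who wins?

Write each in binary and XOR column by column:
  111  (7)
  111  (7)
  ---
  000  (0)
The nim-sum is 0, so this is a P-position: the player to move is in a losing position under optimal play; Alice is about to move from it and so loses — Bob wins.

Bob wins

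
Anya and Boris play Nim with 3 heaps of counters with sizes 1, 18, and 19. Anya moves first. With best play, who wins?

In binary:
  00001  (1)
  10010  (18)
  10011  (19)
  -----
  00000  (0)
The nim-sum is 0, so this is a P-position: the player to move is in a losing position under optimal play; Anya is about to move from it and so loses — Boris wins.

Boris wins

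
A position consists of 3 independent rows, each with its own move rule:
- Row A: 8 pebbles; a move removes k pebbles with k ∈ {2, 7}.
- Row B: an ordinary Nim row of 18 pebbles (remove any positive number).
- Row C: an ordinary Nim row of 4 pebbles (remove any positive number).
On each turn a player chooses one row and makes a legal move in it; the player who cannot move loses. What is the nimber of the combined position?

20

For row A, compute g(0), g(1), … with moves {2, 7}:
k:     0  1  2  3  4  5  6  7  8
g(k):  0  0  1  1  0  0  1  1  2
So g(8) = 2.
Row B is a plain Nim row of size 18, so its Grundy value is 18.
Row C is a plain Nim row of size 4, so its Grundy value is 4.
The value of a disjunctive sum is the nim-sum of the parts.
Combined value = 2 ⊕ 18 ⊕ 4 = 20.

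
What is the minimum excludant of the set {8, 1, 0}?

The values 0, 1 are all present; 2 is the first non-negative integer missing from the set.

2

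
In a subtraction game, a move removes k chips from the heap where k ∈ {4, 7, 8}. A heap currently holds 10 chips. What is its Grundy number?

2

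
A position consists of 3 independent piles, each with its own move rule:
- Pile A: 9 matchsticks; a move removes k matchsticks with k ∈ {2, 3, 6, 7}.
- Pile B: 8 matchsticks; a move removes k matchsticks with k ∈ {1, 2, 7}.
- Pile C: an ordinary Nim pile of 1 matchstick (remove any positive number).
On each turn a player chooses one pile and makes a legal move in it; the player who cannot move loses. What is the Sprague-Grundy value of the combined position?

Grundy values for pile A (subtraction set {2, 3, 6, 7}):
k:     0  1  2  3  4  5  6  7  8  9
g(k):  0  0  1  1  2  0  3  1  2  0
So g(9) = 0.
Grundy values for pile B (subtraction set {1, 2, 7}):
k:     0  1  2  3  4  5  6  7  8
g(k):  0  1  2  0  1  2  0  1  2
So g(8) = 2.
Pile C is a plain Nim pile of size 1, so its Grundy value is 1.
By the Sprague-Grundy theorem, the Grundy value of a sum of independent games is the XOR of the component values.
Combined value = 0 ⊕ 2 ⊕ 1 = 3.

3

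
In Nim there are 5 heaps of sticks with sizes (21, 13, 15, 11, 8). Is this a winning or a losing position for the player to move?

Winning position

Nim-sum: 21 XOR 13 XOR 15 XOR 11 XOR 8 = 20.
The nim-sum is 20 ≠ 0, so this is an N-position: the player to move can win.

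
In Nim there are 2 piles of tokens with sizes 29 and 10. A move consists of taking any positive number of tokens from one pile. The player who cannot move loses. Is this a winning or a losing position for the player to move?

Bitwise XOR of the heap sizes:
  11101  (29)
  01010  (10)
  -----
  10111  (23)
The nim-sum is 23 ≠ 0, so this is an N-position: the player to move can win.

Winning position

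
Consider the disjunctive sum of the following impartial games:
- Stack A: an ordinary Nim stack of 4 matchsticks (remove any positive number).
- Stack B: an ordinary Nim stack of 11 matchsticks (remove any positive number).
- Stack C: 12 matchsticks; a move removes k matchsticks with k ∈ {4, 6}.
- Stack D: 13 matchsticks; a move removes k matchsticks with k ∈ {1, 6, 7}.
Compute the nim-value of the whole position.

14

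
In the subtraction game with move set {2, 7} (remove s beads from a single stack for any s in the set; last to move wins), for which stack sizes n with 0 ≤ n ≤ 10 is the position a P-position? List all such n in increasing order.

Compute g(0), g(1), … for moves {2, 7}:
g(0) = mex{} = 0
g(1) = mex{} = 0
g(2) = mex{0} = 1
g(3) = mex{0} = 1
g(4) = mex{1} = 0
g(5) = mex{1} = 0
g(6) = mex{0} = 1
g(7) = mex{0} = 1
g(8) = mex{0,1} = 2
g(9) = mex{1} = 0
g(10) = mex{1,2} = 0
The P-positions (g = 0) in 0..10 are 0, 1, 4, 5, 9, 10.

0, 1, 4, 5, 9, 10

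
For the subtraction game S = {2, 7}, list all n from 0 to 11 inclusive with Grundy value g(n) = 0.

Build the Grundy sequence with g(k) = mex{g(k−s) : s ∈ {2, 7}, s ≤ k}:
g(0) = mex{} = 0
g(1) = mex{} = 0
g(2) = mex{0} = 1
g(3) = mex{0} = 1
g(4) = mex{1} = 0
g(5) = mex{1} = 0
g(6) = mex{0} = 1
g(7) = mex{0} = 1
g(8) = mex{0,1} = 2
g(9) = mex{1} = 0
g(10) = mex{1,2} = 0
g(11) = mex{0} = 1
The P-positions (g = 0) in 0..11 are 0, 1, 4, 5, 9, 10.

0, 1, 4, 5, 9, 10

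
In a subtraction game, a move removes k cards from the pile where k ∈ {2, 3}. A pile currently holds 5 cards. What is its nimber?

0

Compute g(0), g(1), … for moves {2, 3}:
g(0) = mex{} = 0
g(1) = mex{} = 0
g(2) = mex{0} = 1
g(3) = mex{0} = 1
g(4) = mex{0,1} = 2
g(5) = mex{1} = 0
So g(5) = 0.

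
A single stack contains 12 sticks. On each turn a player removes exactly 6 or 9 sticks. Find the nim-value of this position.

2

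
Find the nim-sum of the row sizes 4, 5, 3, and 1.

3

Write each in binary and XOR column by column:
  100  (4)
  101  (5)
  011  (3)
  001  (1)
  ---
  011  (3)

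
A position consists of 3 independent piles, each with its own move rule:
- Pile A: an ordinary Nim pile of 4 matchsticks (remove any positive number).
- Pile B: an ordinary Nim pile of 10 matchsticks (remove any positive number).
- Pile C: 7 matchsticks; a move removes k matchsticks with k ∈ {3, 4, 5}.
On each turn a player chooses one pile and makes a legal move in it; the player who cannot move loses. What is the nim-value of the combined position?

12

Pile A is a plain Nim pile of size 4, so its Grundy value is 4.
Pile B is a plain Nim pile of size 10, so its Grundy value is 10.
For pile C, compute g(0), g(1), … with moves {3, 4, 5}:
k:     0  1  2  3  4  5  6  7
g(k):  0  0  0  1  1  1  2  2
So g(7) = 2.
The value of a disjunctive sum is the nim-sum of the parts.
Combined value = 4 XOR 10 XOR 2 = 12.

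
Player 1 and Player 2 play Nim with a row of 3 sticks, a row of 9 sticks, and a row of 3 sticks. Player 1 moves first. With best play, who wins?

Player 1 wins

In binary:
  0011  (3)
  1001  (9)
  0011  (3)
  ----
  1001  (9)
The nim-sum is 9 ≠ 0, so this is an N-position: the player to move can win; Player 1 has a winning move.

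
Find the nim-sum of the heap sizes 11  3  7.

15

Nim-sum: 11 ⊕ 3 ⊕ 7 = 15.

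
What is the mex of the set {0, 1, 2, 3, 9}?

The values 0, 1, 2, 3 are all present; 4 is the first non-negative integer missing from the set.

4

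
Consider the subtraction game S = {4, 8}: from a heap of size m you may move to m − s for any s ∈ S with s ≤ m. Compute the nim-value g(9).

Build the Grundy sequence with g(k) = mex{g(k−s) : s ∈ {4, 8}, s ≤ k}:
g(0) = mex{} = 0
g(1) = mex{} = 0
g(2) = mex{} = 0
g(3) = mex{} = 0
g(4) = mex{0} = 1
g(5) = mex{0} = 1
g(6) = mex{0} = 1
g(7) = mex{0} = 1
g(8) = mex{0,1} = 2
g(9) = mex{0,1} = 2
So g(9) = 2.

2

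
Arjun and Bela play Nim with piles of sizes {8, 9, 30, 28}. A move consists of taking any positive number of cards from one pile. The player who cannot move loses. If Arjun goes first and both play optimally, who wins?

Compute the nim-sum pairwise:
8 ⊕ 9 = 1
1 ⊕ 30 = 31
31 ⊕ 28 = 3
The nim-sum is 3 ≠ 0, so this is an N-position: the player to move can win; Arjun has a winning move.

Arjun wins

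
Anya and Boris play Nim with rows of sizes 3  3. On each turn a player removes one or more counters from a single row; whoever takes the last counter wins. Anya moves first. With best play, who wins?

Boris wins

Nim-sum: 3 ⊕ 3 = 0.
The nim-sum is 0, so this is a P-position: the player to move is in a losing position under optimal play; Anya is about to move from it and so loses — Boris wins.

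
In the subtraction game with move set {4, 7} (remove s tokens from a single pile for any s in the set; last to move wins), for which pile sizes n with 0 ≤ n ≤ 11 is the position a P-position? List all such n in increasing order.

Grundy values for subtraction set {4, 7}:
g(0) = mex{} = 0
g(1) = mex{} = 0
g(2) = mex{} = 0
g(3) = mex{} = 0
g(4) = mex{0} = 1
g(5) = mex{0} = 1
g(6) = mex{0} = 1
g(7) = mex{0} = 1
g(8) = mex{0,1} = 2
g(9) = mex{0,1} = 2
g(10) = mex{0,1} = 2
g(11) = mex{1} = 0
The P-positions (g = 0) in 0..11 are 0, 1, 2, 3, 11.

0, 1, 2, 3, 11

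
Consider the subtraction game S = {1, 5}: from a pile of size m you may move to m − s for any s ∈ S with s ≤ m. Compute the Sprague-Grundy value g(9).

Build the Grundy sequence with g(k) = mex{g(k−s) : s ∈ {1, 5}, s ≤ k}:
g(0) = mex{} = 0
g(1) = mex{0} = 1
g(2) = mex{1} = 0
g(3) = mex{0} = 1
g(4) = mex{1} = 0
g(5) = mex{0} = 1
g(6) = mex{1} = 0
g(7) = mex{0} = 1
g(8) = mex{1} = 0
g(9) = mex{0} = 1
So g(9) = 1.

1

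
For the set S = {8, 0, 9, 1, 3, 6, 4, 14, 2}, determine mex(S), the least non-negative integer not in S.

The values 0, 1, 2, 3, 4 are all present; 5 is the first non-negative integer missing from the set.

5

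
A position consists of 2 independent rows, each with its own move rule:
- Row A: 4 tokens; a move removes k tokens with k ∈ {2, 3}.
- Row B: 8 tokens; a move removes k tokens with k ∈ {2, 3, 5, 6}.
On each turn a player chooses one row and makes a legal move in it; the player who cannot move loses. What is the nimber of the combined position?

2

For row A, compute g(0), g(1), … with moves {2, 3}:
k:     0  1  2  3  4
g(k):  0  0  1  1  2
So g(4) = 2.
For row B, compute g(0), g(1), … with moves {2, 3, 5, 6}:
k:     0  1  2  3  4  5  6  7  8
g(k):  0  0  1  1  2  2  3  3  0
So g(8) = 0.
By the Sprague-Grundy theorem, the Grundy value of a sum of independent games is the XOR of the component values.
Combined value = 2 XOR 0 = 2.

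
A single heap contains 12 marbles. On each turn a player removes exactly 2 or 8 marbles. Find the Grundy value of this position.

Compute g(0), g(1), … for moves {2, 8}:
g(0) = mex{} = 0
g(1) = mex{} = 0
g(2) = mex{0} = 1
g(3) = mex{0} = 1
g(4) = mex{1} = 0
g(5) = mex{1} = 0
g(6) = mex{0} = 1
g(7) = mex{0} = 1
g(8) = mex{0,1} = 2
g(9) = mex{0,1} = 2
g(10) = mex{1,2} = 0
g(11) = mex{1,2} = 0
g(12) = mex{0} = 1
So g(12) = 1.

1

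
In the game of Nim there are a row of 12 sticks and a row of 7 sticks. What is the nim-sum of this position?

Nim-sum: 12 XOR 7 = 11.

11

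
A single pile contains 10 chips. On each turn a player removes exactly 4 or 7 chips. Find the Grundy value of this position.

2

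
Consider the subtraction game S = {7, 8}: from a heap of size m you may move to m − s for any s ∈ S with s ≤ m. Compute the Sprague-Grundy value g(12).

1

Build the Grundy sequence with g(k) = mex{g(k−s) : s ∈ {7, 8}, s ≤ k}:
k:     0  1  2  3  4  5  6  7  8  9 10 11 12
g(k):  0  0  0  0  0  0  0  1  1  1  1  1  1
So g(12) = 1.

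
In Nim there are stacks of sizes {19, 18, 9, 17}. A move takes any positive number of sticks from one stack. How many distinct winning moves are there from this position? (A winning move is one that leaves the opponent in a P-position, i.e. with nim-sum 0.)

3

Nim-sum: 19 XOR 18 XOR 9 XOR 17 = 25.
The overall nim-sum is X = 25. A stack of size p has a winning move iff p XOR X < p (reduce it to p XOR X).
  19: 19 XOR 25 = 10 < 19 — winning move (to 10).
  18: 18 XOR 25 = 11 < 18 — winning move (to 11).
  9: 9 XOR 25 = 16 ≥ 9 — no move.
  17: 17 XOR 25 = 8 < 17 — winning move (to 8).
That gives 3 winning moves.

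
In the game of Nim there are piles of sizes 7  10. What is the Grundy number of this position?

13

Write each in binary and XOR column by column:
  0111  (7)
  1010  (10)
  ----
  1101  (13)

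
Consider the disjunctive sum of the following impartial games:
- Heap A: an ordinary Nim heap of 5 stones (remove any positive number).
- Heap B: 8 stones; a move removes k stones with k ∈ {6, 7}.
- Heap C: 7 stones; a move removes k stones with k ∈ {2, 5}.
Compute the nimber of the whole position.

Heap A is a plain Nim heap of size 5, so its Grundy value is 5.
Build the Grundy sequence for heap B with g(k) = mex{g(k−s) : s ∈ {6, 7}, s ≤ k}:
k:     0  1  2  3  4  5  6  7  8
g(k):  0  0  0  0  0  0  1  1  1
So g(8) = 1.
For heap C, compute g(0), g(1), … with moves {2, 5}:
k:     0  1  2  3  4  5  6  7
g(k):  0  0  1  1  0  2  1  0
So g(7) = 0.
The value of a disjunctive sum is the nim-sum of the parts.
Combined value = 5 ⊕ 1 ⊕ 0 = 4.

4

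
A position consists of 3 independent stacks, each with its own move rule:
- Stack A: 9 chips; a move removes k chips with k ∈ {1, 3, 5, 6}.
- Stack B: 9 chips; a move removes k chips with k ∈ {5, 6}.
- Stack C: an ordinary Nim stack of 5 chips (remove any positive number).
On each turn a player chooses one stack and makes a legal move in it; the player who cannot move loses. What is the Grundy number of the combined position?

7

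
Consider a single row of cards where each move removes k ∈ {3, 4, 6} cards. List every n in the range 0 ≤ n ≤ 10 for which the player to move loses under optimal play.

Build the Grundy sequence with g(k) = mex{g(k−s) : s ∈ {3, 4, 6}, s ≤ k}:
g(0) = mex{} = 0
g(1) = mex{} = 0
g(2) = mex{} = 0
g(3) = mex{0} = 1
g(4) = mex{0} = 1
g(5) = mex{0} = 1
g(6) = mex{0,1} = 2
g(7) = mex{0,1} = 2
g(8) = mex{0,1} = 2
g(9) = mex{1,2} = 0
g(10) = mex{1,2} = 0
The P-positions (g = 0) in 0..10 are 0, 1, 2, 9, 10.

0, 1, 2, 9, 10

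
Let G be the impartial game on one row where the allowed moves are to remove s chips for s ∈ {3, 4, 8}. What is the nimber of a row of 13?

0

Grundy values for subtraction set {3, 4, 8}:
g(0) = mex{} = 0
g(1) = mex{} = 0
g(2) = mex{} = 0
g(3) = mex{0} = 1
g(4) = mex{0} = 1
g(5) = mex{0} = 1
g(6) = mex{0,1} = 2
g(7) = mex{1} = 0
g(8) = mex{0,1} = 2
g(9) = mex{0,1,2} = 3
g(10) = mex{0,2} = 1
g(11) = mex{0,1,2} = 3
g(12) = mex{1,2,3} = 0
g(13) = mex{1,3} = 0
So g(13) = 0.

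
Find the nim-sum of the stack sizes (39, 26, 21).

Compute the nim-sum pairwise:
39 XOR 26 = 61
61 XOR 21 = 40

40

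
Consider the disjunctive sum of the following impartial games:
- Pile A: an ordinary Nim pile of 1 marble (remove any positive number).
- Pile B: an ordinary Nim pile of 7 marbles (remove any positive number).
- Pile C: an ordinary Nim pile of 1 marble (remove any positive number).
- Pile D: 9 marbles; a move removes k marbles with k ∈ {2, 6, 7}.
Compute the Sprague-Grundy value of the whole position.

7

Pile A is a plain Nim pile of size 1, so its Grundy value is 1.
Pile B is a plain Nim pile of size 7, so its Grundy value is 7.
Pile C is a plain Nim pile of size 1, so its Grundy value is 1.
For pile D, compute g(0), g(1), … with moves {2, 6, 7}:
k:     0  1  2  3  4  5  6  7  8  9
g(k):  0  0  1  1  0  0  1  1  2  0
So g(9) = 0.
By the Sprague-Grundy theorem, the Grundy value of a sum of independent games is the XOR of the component values.
Combined value = 1 ⊕ 7 ⊕ 1 ⊕ 0 = 7.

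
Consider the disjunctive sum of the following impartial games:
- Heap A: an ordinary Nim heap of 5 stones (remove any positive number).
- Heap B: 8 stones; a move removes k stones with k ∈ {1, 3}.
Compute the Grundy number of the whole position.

5

Heap A is a plain Nim heap of size 5, so its Grundy value is 5.
Grundy values for heap B (subtraction set {1, 3}):
g(0) = mex{} = 0
g(1) = mex{0} = 1
g(2) = mex{1} = 0
g(3) = mex{0} = 1
g(4) = mex{1} = 0
g(5) = mex{0} = 1
g(6) = mex{1} = 0
g(7) = mex{0} = 1
g(8) = mex{1} = 0
So g(8) = 0.
By the Sprague-Grundy theorem, the Grundy value of a sum of independent games is the XOR of the component values.
Combined value = 5 XOR 0 = 5.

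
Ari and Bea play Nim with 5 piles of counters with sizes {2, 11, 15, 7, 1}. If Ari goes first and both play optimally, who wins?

Bea wins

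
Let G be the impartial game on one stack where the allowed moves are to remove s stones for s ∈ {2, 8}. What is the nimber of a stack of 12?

Compute g(0), g(1), … for moves {2, 8}:
k:     0  1  2  3  4  5  6  7  8  9 10 11 12
g(k):  0  0  1  1  0  0  1  1  2  2  0  0  1
So g(12) = 1.

1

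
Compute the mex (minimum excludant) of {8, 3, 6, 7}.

0

0 is not in the set, so the mex is 0.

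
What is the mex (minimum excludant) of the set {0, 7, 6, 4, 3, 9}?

1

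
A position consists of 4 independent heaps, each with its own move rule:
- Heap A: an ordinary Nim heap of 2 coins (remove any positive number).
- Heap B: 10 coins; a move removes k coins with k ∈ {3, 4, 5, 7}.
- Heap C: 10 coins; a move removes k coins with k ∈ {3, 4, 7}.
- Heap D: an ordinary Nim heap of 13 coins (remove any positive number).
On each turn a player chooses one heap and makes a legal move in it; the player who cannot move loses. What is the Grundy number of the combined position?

Heap A is a plain Nim heap of size 2, so its Grundy value is 2.
Build the Grundy sequence for heap B with g(k) = mex{g(k−s) : s ∈ {3, 4, 5, 7}, s ≤ k}:
k:     0  1  2  3  4  5  6  7  8  9 10
g(k):  0  0  0  1  1  1  2  2  2  3  0
So g(10) = 0.
For heap C, compute g(0), g(1), … with moves {3, 4, 7}:
g(0) = mex{} = 0
g(1) = mex{} = 0
g(2) = mex{} = 0
g(3) = mex{0} = 1
g(4) = mex{0} = 1
g(5) = mex{0} = 1
g(6) = mex{0,1} = 2
g(7) = mex{0,1} = 2
g(8) = mex{0,1} = 2
g(9) = mex{0,1,2} = 3
g(10) = mex{1,2} = 0
So g(10) = 0.
Heap D is a plain Nim heap of size 13, so its Grundy value is 13.
The value of a disjunctive sum is the nim-sum of the parts.
Combined value = 2 XOR 0 XOR 0 XOR 13 = 15.

15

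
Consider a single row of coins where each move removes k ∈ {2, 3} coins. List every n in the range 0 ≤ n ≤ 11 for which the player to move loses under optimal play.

Grundy values for subtraction set {2, 3}:
k:     0  1  2  3  4  5  6  7  8  9 10 11
g(k):  0  0  1  1  2  0  0  1  1  2  0  0
The P-positions (g = 0) in 0..11 are 0, 1, 5, 6, 10, 11.

0, 1, 5, 6, 10, 11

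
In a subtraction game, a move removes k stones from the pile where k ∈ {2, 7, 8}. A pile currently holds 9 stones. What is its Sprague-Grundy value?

Grundy values for subtraction set {2, 7, 8}:
g(0) = mex{} = 0
g(1) = mex{} = 0
g(2) = mex{0} = 1
g(3) = mex{0} = 1
g(4) = mex{1} = 0
g(5) = mex{1} = 0
g(6) = mex{0} = 1
g(7) = mex{0} = 1
g(8) = mex{0,1} = 2
g(9) = mex{0,1} = 2
So g(9) = 2.

2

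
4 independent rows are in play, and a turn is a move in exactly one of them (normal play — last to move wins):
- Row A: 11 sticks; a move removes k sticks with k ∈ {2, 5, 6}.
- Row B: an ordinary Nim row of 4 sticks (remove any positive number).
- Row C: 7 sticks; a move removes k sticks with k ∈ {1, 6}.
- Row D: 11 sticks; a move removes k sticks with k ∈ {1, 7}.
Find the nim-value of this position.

5

For row A, compute g(0), g(1), … with moves {2, 5, 6}:
g(0) = mex{} = 0
g(1) = mex{} = 0
g(2) = mex{0} = 1
g(3) = mex{0} = 1
g(4) = mex{1} = 0
g(5) = mex{0,1} = 2
g(6) = mex{0} = 1
g(7) = mex{0,1,2} = 3
g(8) = mex{1} = 0
g(9) = mex{0,1,3} = 2
g(10) = mex{0,2} = 1
g(11) = mex{1,2} = 0
So g(11) = 0.
Row B is a plain Nim row of size 4, so its Grundy value is 4.
Grundy values for row C (subtraction set {1, 6}):
g(0) = mex{} = 0
g(1) = mex{0} = 1
g(2) = mex{1} = 0
g(3) = mex{0} = 1
g(4) = mex{1} = 0
g(5) = mex{0} = 1
g(6) = mex{0,1} = 2
g(7) = mex{1,2} = 0
So g(7) = 0.
For row D, compute g(0), g(1), … with moves {1, 7}:
g(0) = mex{} = 0
g(1) = mex{0} = 1
g(2) = mex{1} = 0
g(3) = mex{0} = 1
g(4) = mex{1} = 0
g(5) = mex{0} = 1
g(6) = mex{1} = 0
g(7) = mex{0} = 1
g(8) = mex{1} = 0
g(9) = mex{0} = 1
g(10) = mex{1} = 0
g(11) = mex{0} = 1
So g(11) = 1.
The value of a disjunctive sum is the nim-sum of the parts.
Combined value = 0 ⊕ 4 ⊕ 0 ⊕ 1 = 5.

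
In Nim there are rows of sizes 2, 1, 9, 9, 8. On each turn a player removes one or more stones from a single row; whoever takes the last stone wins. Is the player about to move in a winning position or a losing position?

Compute the nim-sum pairwise:
2 ⊕ 1 = 3
3 ⊕ 9 = 10
10 ⊕ 9 = 3
3 ⊕ 8 = 11
The nim-sum is 11 ≠ 0, so this is an N-position: the player to move can win.

Winning position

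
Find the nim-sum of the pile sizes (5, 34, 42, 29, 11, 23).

12

Compute the nim-sum pairwise:
5 ⊕ 34 = 39
39 ⊕ 42 = 13
13 ⊕ 29 = 16
16 ⊕ 11 = 27
27 ⊕ 23 = 12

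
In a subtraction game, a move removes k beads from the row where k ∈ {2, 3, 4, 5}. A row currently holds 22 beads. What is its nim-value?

0

Grundy values for subtraction set {2, 3, 4, 5}:
k:     0  1  2  3  4  5  6  7  8  9 10 11 12 13 14 15 16 17 18 19 20 21 22
g(k):  0  0  1  1  2  2  3  0  0  1  1  2  2  3  0  0  1  1  2  2  3  0  0
So g(22) = 0.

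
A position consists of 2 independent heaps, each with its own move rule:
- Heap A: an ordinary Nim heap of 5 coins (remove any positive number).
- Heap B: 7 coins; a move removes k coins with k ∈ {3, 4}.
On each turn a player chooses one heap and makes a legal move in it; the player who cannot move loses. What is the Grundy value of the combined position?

5

Heap A is a plain Nim heap of size 5, so its Grundy value is 5.
Grundy values for heap B (subtraction set {3, 4}):
k:     0  1  2  3  4  5  6  7
g(k):  0  0  0  1  1  1  2  0
So g(7) = 0.
The value of a disjunctive sum is the nim-sum of the parts.
Combined value = 5 ⊕ 0 = 5.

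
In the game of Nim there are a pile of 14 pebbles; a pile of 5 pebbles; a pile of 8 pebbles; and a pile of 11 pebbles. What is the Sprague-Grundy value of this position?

Compute the nim-sum pairwise:
14 ⊕ 5 = 11
11 ⊕ 8 = 3
3 ⊕ 11 = 8

8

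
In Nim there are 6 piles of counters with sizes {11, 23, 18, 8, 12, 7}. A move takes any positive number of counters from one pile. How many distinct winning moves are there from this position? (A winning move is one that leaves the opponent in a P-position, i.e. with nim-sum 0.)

Nim-sum: 11 ⊕ 23 ⊕ 18 ⊕ 8 ⊕ 12 ⊕ 7 = 13.
The overall nim-sum is X = 13. A pile of size p has a winning move iff p XOR X < p (reduce it to p XOR X).
  11: 11 XOR 13 = 6 < 11 — winning move (to 6).
  23: 23 XOR 13 = 26 ≥ 23 — no move.
  18: 18 XOR 13 = 31 ≥ 18 — no move.
  8: 8 XOR 13 = 5 < 8 — winning move (to 5).
  12: 12 XOR 13 = 1 < 12 — winning move (to 1).
  7: 7 XOR 13 = 10 ≥ 7 — no move.
That gives 3 winning moves.

3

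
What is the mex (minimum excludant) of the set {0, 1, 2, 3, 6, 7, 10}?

4

The values 0, 1, 2, 3 are all present; 4 is the first non-negative integer missing from the set.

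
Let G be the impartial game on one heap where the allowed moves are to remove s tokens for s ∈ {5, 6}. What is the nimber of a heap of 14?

0

Grundy values for subtraction set {5, 6}:
g(0) = mex{} = 0
g(1) = mex{} = 0
g(2) = mex{} = 0
g(3) = mex{} = 0
g(4) = mex{} = 0
g(5) = mex{0} = 1
g(6) = mex{0} = 1
g(7) = mex{0} = 1
g(8) = mex{0} = 1
g(9) = mex{0} = 1
g(10) = mex{0,1} = 2
g(11) = mex{1} = 0
g(12) = mex{1} = 0
g(13) = mex{1} = 0
g(14) = mex{1} = 0
So g(14) = 0.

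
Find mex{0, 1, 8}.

The values 0, 1 are all present; 2 is the first non-negative integer missing from the set.

2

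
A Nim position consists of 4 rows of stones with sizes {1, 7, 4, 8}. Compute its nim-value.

10

Write each in binary and XOR column by column:
  0001  (1)
  0111  (7)
  0100  (4)
  1000  (8)
  ----
  1010  (10)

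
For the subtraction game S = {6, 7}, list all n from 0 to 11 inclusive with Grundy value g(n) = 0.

0, 1, 2, 3, 4, 5

Compute g(0), g(1), … for moves {6, 7}:
g(0) = mex{} = 0
g(1) = mex{} = 0
g(2) = mex{} = 0
g(3) = mex{} = 0
g(4) = mex{} = 0
g(5) = mex{} = 0
g(6) = mex{0} = 1
g(7) = mex{0} = 1
g(8) = mex{0} = 1
g(9) = mex{0} = 1
g(10) = mex{0} = 1
g(11) = mex{0} = 1
The P-positions (g = 0) in 0..11 are 0, 1, 2, 3, 4, 5.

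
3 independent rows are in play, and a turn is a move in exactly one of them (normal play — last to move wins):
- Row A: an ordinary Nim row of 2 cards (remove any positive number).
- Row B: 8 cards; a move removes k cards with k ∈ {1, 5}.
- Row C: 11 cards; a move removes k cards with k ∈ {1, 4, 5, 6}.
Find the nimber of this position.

2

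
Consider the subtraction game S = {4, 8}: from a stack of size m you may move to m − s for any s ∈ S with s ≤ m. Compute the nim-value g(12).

0

Build the Grundy sequence with g(k) = mex{g(k−s) : s ∈ {4, 8}, s ≤ k}:
k:     0  1  2  3  4  5  6  7  8  9 10 11 12
g(k):  0  0  0  0  1  1  1  1  2  2  2  2  0
So g(12) = 0.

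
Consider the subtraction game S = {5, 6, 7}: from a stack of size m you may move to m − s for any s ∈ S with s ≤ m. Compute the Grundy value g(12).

Build the Grundy sequence with g(k) = mex{g(k−s) : s ∈ {5, 6, 7}, s ≤ k}:
k:     0  1  2  3  4  5  6  7  8  9 10 11 12
g(k):  0  0  0  0  0  1  1  1  1  1  2  2  0
So g(12) = 0.

0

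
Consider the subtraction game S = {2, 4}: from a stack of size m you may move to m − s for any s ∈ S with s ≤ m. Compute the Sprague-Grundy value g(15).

1

Compute g(0), g(1), … for moves {2, 4}:
k:     0  1  2  3  4  5  6  7  8  9 10 11 12 13 14 15
g(k):  0  0  1  1  2  2  0  0  1  1  2  2  0  0  1  1
So g(15) = 1.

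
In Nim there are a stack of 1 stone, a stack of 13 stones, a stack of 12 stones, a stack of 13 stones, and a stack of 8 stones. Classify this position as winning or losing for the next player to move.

In binary:
  0001  (1)
  1101  (13)
  1100  (12)
  1101  (13)
  1000  (8)
  ----
  0101  (5)
The nim-sum is 5 ≠ 0, so this is an N-position: the player to move can win.

Winning position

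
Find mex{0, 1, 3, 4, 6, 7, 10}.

The values 0, 1 are all present; 2 is the first non-negative integer missing from the set.

2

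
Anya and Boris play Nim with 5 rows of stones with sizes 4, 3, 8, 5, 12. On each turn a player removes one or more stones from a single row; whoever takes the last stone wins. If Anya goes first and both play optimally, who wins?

Nim-sum: 4 ⊕ 3 ⊕ 8 ⊕ 5 ⊕ 12 = 6.
The nim-sum is 6 ≠ 0, so this is an N-position: the player to move can win; Anya has a winning move.

Anya wins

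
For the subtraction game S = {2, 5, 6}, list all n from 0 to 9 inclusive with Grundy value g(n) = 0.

Compute g(0), g(1), … for moves {2, 5, 6}:
k:     0  1  2  3  4  5  6  7  8  9
g(k):  0  0  1  1  0  2  1  3  0  2
The P-positions (g = 0) in 0..9 are 0, 1, 4, 8.

0, 1, 4, 8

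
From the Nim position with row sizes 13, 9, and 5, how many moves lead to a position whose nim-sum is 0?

3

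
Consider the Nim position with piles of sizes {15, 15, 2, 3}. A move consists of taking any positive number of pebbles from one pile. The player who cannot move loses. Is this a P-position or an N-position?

Compute the nim-sum pairwise:
15 ^ 15 = 0
0 ^ 2 = 2
2 ^ 3 = 1
The nim-sum is 1 ≠ 0, so this is an N-position: the player to move can win.

N-position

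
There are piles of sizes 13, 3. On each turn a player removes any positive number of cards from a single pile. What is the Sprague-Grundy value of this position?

Write each in binary and XOR column by column:
  1101  (13)
  0011  (3)
  ----
  1110  (14)

14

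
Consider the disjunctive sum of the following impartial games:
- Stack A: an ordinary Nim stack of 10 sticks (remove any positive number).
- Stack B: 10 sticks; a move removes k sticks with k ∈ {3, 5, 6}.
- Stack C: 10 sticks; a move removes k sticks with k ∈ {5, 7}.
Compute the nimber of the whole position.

8

Stack A is a plain Nim stack of size 10, so its Grundy value is 10.
Grundy values for stack B (subtraction set {3, 5, 6}):
g(0) = mex{} = 0
g(1) = mex{} = 0
g(2) = mex{} = 0
g(3) = mex{0} = 1
g(4) = mex{0} = 1
g(5) = mex{0} = 1
g(6) = mex{0,1} = 2
g(7) = mex{0,1} = 2
g(8) = mex{0,1} = 2
g(9) = mex{1,2} = 0
g(10) = mex{1,2} = 0
So g(10) = 0.
Build the Grundy sequence for stack C with g(k) = mex{g(k−s) : s ∈ {5, 7}, s ≤ k}:
k:     0  1  2  3  4  5  6  7  8  9 10
g(k):  0  0  0  0  0  1  1  1  1  1  2
So g(10) = 2.
By the Sprague-Grundy theorem, the Grundy value of a sum of independent games is the XOR of the component values.
Combined value = 10 XOR 0 XOR 2 = 8.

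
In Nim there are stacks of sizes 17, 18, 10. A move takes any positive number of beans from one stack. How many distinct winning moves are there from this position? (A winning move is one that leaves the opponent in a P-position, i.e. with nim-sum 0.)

Compute the nim-sum pairwise:
17 ^ 18 = 3
3 ^ 10 = 9
The overall nim-sum is X = 9. A stack of size p has a winning move iff p XOR X < p (reduce it to p XOR X).
  17: 17 XOR 9 = 24 ≥ 17 — no move.
  18: 18 XOR 9 = 27 ≥ 18 — no move.
  10: 10 XOR 9 = 3 < 10 — winning move (to 3).
That gives 1 winning move.

1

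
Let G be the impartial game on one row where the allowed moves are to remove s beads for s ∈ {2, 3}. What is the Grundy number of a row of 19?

2

Compute g(0), g(1), … for moves {2, 3}:
k:     0  1  2  3  4  5  6  7  8  9 10 11 12 13 14 15 16 17 18 19
g(k):  0  0  1  1  2  0  0  1  1  2  0  0  1  1  2  0  0  1  1  2
So g(19) = 2.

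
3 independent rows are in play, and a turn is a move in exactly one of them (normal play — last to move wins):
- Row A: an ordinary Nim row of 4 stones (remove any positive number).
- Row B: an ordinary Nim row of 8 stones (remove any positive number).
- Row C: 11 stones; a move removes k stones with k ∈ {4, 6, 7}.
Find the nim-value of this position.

12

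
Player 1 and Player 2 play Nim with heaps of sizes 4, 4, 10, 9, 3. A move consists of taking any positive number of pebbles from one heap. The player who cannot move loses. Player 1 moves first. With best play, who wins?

Player 2 wins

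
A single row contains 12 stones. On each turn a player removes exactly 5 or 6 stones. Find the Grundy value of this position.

0

Compute g(0), g(1), … for moves {5, 6}:
g(0) = mex{} = 0
g(1) = mex{} = 0
g(2) = mex{} = 0
g(3) = mex{} = 0
g(4) = mex{} = 0
g(5) = mex{0} = 1
g(6) = mex{0} = 1
g(7) = mex{0} = 1
g(8) = mex{0} = 1
g(9) = mex{0} = 1
g(10) = mex{0,1} = 2
g(11) = mex{1} = 0
g(12) = mex{1} = 0
So g(12) = 0.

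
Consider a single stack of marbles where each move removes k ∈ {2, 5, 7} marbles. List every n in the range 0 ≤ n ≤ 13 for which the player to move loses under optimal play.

0, 1, 4, 10, 13

Compute g(0), g(1), … for moves {2, 5, 7}:
k:     0  1  2  3  4  5  6  7  8  9 10 11 12 13
g(k):  0  0  1  1  0  2  1  3  2  2  0  3  1  0
The P-positions (g = 0) in 0..13 are 0, 1, 4, 10, 13.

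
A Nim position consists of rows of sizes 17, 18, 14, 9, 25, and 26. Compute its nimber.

7

Compute the nim-sum pairwise:
17 XOR 18 = 3
3 XOR 14 = 13
13 XOR 9 = 4
4 XOR 25 = 29
29 XOR 26 = 7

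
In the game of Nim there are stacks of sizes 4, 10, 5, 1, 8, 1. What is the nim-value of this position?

In binary:
  0100  (4)
  1010  (10)
  0101  (5)
  0001  (1)
  1000  (8)
  0001  (1)
  ----
  0011  (3)

3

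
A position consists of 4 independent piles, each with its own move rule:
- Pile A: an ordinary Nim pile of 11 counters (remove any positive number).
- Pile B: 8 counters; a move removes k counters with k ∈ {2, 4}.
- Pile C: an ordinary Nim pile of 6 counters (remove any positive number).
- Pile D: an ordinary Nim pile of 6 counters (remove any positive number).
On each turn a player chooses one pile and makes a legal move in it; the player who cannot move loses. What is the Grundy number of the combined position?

10

Pile A is a plain Nim pile of size 11, so its Grundy value is 11.
Grundy values for pile B (subtraction set {2, 4}):
g(0) = mex{} = 0
g(1) = mex{} = 0
g(2) = mex{0} = 1
g(3) = mex{0} = 1
g(4) = mex{0,1} = 2
g(5) = mex{0,1} = 2
g(6) = mex{1,2} = 0
g(7) = mex{1,2} = 0
g(8) = mex{0,2} = 1
So g(8) = 1.
Pile C is a plain Nim pile of size 6, so its Grundy value is 6.
Pile D is a plain Nim pile of size 6, so its Grundy value is 6.
By the Sprague-Grundy theorem, the Grundy value of a sum of independent games is the XOR of the component values.
Combined value = 11 XOR 1 XOR 6 XOR 6 = 10.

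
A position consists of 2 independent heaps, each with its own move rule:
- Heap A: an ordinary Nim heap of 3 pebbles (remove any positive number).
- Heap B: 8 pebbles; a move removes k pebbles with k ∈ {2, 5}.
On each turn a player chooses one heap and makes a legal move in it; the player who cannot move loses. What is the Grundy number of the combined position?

Heap A is a plain Nim heap of size 3, so its Grundy value is 3.
Grundy values for heap B (subtraction set {2, 5}):
g(0) = mex{} = 0
g(1) = mex{} = 0
g(2) = mex{0} = 1
g(3) = mex{0} = 1
g(4) = mex{1} = 0
g(5) = mex{0,1} = 2
g(6) = mex{0} = 1
g(7) = mex{1,2} = 0
g(8) = mex{1} = 0
So g(8) = 0.
By the Sprague-Grundy theorem, the Grundy value of a sum of independent games is the XOR of the component values.
Combined value = 3 XOR 0 = 3.

3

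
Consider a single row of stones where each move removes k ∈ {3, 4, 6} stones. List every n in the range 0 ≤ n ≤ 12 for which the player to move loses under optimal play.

0, 1, 2, 9, 10, 11

Compute g(0), g(1), … for moves {3, 4, 6}:
g(0) = mex{} = 0
g(1) = mex{} = 0
g(2) = mex{} = 0
g(3) = mex{0} = 1
g(4) = mex{0} = 1
g(5) = mex{0} = 1
g(6) = mex{0,1} = 2
g(7) = mex{0,1} = 2
g(8) = mex{0,1} = 2
g(9) = mex{1,2} = 0
g(10) = mex{1,2} = 0
g(11) = mex{1,2} = 0
g(12) = mex{0,2} = 1
The P-positions (g = 0) in 0..12 are 0, 1, 2, 9, 10, 11.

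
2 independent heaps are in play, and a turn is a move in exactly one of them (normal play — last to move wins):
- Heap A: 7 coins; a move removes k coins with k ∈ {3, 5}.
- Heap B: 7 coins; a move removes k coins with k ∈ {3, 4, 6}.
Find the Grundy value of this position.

Grundy values for heap A (subtraction set {3, 5}):
k:     0  1  2  3  4  5  6  7
g(k):  0  0  0  1  1  1  2  2
So g(7) = 2.
For heap B, compute g(0), g(1), … with moves {3, 4, 6}:
g(0) = mex{} = 0
g(1) = mex{} = 0
g(2) = mex{} = 0
g(3) = mex{0} = 1
g(4) = mex{0} = 1
g(5) = mex{0} = 1
g(6) = mex{0,1} = 2
g(7) = mex{0,1} = 2
So g(7) = 2.
The value of a disjunctive sum is the nim-sum of the parts.
Combined value = 2 XOR 2 = 0.

0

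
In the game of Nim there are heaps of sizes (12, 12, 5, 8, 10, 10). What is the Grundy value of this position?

13

Compute the nim-sum pairwise:
12 ^ 12 = 0
0 ^ 5 = 5
5 ^ 8 = 13
13 ^ 10 = 7
7 ^ 10 = 13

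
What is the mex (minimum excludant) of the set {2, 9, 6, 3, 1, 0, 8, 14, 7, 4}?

5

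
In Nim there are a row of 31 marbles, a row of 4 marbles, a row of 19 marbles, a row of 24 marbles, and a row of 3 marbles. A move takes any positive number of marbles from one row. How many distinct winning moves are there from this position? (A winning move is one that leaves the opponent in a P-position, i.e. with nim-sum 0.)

Nim-sum: 31 XOR 4 XOR 19 XOR 24 XOR 3 = 19.
The overall nim-sum is X = 19. A row of size p has a winning move iff p XOR X < p (reduce it to p XOR X).
  31: 31 XOR 19 = 12 < 31 — winning move (to 12).
  4: 4 XOR 19 = 23 ≥ 4 — no move.
  19: 19 XOR 19 = 0 < 19 — winning move (to 0).
  24: 24 XOR 19 = 11 < 24 — winning move (to 11).
  3: 3 XOR 19 = 16 ≥ 3 — no move.
That gives 3 winning moves.

3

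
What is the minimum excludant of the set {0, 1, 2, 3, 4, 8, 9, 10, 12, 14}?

5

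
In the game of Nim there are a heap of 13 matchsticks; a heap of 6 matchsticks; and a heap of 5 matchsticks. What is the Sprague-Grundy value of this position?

Compute the nim-sum pairwise:
13 ⊕ 6 = 11
11 ⊕ 5 = 14

14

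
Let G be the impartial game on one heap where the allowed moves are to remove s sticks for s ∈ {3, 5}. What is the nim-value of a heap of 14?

Compute g(0), g(1), … for moves {3, 5}:
g(0) = mex{} = 0
g(1) = mex{} = 0
g(2) = mex{} = 0
g(3) = mex{0} = 1
g(4) = mex{0} = 1
g(5) = mex{0} = 1
g(6) = mex{0,1} = 2
g(7) = mex{0,1} = 2
g(8) = mex{1} = 0
g(9) = mex{1,2} = 0
g(10) = mex{1,2} = 0
g(11) = mex{0,2} = 1
g(12) = mex{0,2} = 1
g(13) = mex{0} = 1
g(14) = mex{0,1} = 2
So g(14) = 2.

2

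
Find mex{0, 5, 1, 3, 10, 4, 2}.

The values 0, 1, 2, 3, 4, 5 are all present; 6 is the first non-negative integer missing from the set.

6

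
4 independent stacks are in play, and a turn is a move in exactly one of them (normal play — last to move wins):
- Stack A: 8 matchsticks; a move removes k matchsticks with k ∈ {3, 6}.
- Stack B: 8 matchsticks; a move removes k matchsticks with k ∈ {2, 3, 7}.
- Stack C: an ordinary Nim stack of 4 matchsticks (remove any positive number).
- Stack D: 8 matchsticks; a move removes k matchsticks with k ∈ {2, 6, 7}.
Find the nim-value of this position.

For stack A, compute g(0), g(1), … with moves {3, 6}:
k:     0  1  2  3  4  5  6  7  8
g(k):  0  0  0  1  1  1  2  2  2
So g(8) = 2.
Grundy values for stack B (subtraction set {2, 3, 7}):
g(0) = mex{} = 0
g(1) = mex{} = 0
g(2) = mex{0} = 1
g(3) = mex{0} = 1
g(4) = mex{0,1} = 2
g(5) = mex{1} = 0
g(6) = mex{1,2} = 0
g(7) = mex{0,2} = 1
g(8) = mex{0} = 1
So g(8) = 1.
Stack C is a plain Nim stack of size 4, so its Grundy value is 4.
For stack D, compute g(0), g(1), … with moves {2, 6, 7}:
g(0) = mex{} = 0
g(1) = mex{} = 0
g(2) = mex{0} = 1
g(3) = mex{0} = 1
g(4) = mex{1} = 0
g(5) = mex{1} = 0
g(6) = mex{0} = 1
g(7) = mex{0} = 1
g(8) = mex{0,1} = 2
So g(8) = 2.
The value of a disjunctive sum is the nim-sum of the parts.
Combined value = 2 ⊕ 1 ⊕ 4 ⊕ 2 = 5.

5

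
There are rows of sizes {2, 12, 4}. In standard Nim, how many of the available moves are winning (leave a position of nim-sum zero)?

1

Nim-sum: 2 ^ 12 ^ 4 = 10.
The overall nim-sum is X = 10. A row of size p has a winning move iff p XOR X < p (reduce it to p XOR X).
  2: 2 XOR 10 = 8 ≥ 2 — no move.
  12: 12 XOR 10 = 6 < 12 — winning move (to 6).
  4: 4 XOR 10 = 14 ≥ 4 — no move.
That gives 1 winning move.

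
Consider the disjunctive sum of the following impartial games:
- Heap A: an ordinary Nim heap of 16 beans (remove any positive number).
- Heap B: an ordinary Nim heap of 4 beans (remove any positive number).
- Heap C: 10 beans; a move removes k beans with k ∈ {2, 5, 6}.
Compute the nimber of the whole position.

21

Heap A is a plain Nim heap of size 16, so its Grundy value is 16.
Heap B is a plain Nim heap of size 4, so its Grundy value is 4.
Grundy values for heap C (subtraction set {2, 5, 6}):
k:     0  1  2  3  4  5  6  7  8  9 10
g(k):  0  0  1  1  0  2  1  3  0  2  1
So g(10) = 1.
The value of a disjunctive sum is the nim-sum of the parts.
Combined value = 16 ⊕ 4 ⊕ 1 = 21.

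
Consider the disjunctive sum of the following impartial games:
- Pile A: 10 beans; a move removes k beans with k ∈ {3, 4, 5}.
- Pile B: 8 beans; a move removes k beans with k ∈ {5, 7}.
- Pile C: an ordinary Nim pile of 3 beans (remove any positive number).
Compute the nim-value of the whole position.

2

For pile A, compute g(0), g(1), … with moves {3, 4, 5}:
g(0) = mex{} = 0
g(1) = mex{} = 0
g(2) = mex{} = 0
g(3) = mex{0} = 1
g(4) = mex{0} = 1
g(5) = mex{0} = 1
g(6) = mex{0,1} = 2
g(7) = mex{0,1} = 2
g(8) = mex{1} = 0
g(9) = mex{1,2} = 0
g(10) = mex{1,2} = 0
So g(10) = 0.
Build the Grundy sequence for pile B with g(k) = mex{g(k−s) : s ∈ {5, 7}, s ≤ k}:
g(0) = mex{} = 0
g(1) = mex{} = 0
g(2) = mex{} = 0
g(3) = mex{} = 0
g(4) = mex{} = 0
g(5) = mex{0} = 1
g(6) = mex{0} = 1
g(7) = mex{0} = 1
g(8) = mex{0} = 1
So g(8) = 1.
Pile C is a plain Nim pile of size 3, so its Grundy value is 3.
By the Sprague-Grundy theorem, the Grundy value of a sum of independent games is the XOR of the component values.
Combined value = 0 ⊕ 1 ⊕ 3 = 2.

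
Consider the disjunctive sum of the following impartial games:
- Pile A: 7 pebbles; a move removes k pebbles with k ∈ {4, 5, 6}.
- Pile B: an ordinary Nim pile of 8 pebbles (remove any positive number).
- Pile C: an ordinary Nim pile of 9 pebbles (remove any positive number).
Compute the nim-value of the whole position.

0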